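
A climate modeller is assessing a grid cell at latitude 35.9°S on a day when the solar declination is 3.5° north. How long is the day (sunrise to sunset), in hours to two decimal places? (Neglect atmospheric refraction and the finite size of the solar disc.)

11.66 hours

The sunset hour angle satisfies cos H_s = −tan φ tan δ = 0.0443, giving H_s = 87.46°.
Day length = 2 H_s / 15° h⁻¹ = 174.92° / 15 = 11.661 h.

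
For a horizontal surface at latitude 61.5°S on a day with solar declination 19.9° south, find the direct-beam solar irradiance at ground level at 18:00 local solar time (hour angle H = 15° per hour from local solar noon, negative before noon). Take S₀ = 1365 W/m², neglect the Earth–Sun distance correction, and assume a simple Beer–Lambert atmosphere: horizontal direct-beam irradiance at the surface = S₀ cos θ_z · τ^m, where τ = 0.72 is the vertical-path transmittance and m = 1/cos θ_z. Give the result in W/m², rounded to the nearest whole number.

136 W/m²

Hour angle H = 15° × (18 − 12) = 90.00°.
cos θ_z = sin φ sin δ + cos φ cos δ cos H = (-0.8788)(-0.3404) + (0.4772)(0.9403)(0.0000) = 0.2991.
Air mass m = 1/cos θ_z = 1/0.2991 = 3.343; τ^m = 0.72^3.343 = 0.3335.
Surface direct beam = 1365 × 0.2991 × 0.3335 = 136.16 W/m².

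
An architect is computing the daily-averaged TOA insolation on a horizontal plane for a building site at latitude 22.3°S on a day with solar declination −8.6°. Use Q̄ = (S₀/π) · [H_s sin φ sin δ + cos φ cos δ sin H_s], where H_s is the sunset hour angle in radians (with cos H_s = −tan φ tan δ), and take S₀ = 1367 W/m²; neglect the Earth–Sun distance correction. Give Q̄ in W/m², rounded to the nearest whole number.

438 W/m²

The sunset hour angle satisfies cos H_s = −tan φ tan δ = -0.0620, giving H_s = 93.55°. In radians, H_s = 1.6328.
H_s sin φ sin δ = 1.6328 × -0.3795 × -0.1495 = 0.0926.
cos φ cos δ sin H_s = 0.9252 × 0.9888 × 0.9981 = 0.9131.
Q̄ = (1367/π) × (0.0926 + 0.9131) = 435.13 × 1.0057 = 437.61 W/m².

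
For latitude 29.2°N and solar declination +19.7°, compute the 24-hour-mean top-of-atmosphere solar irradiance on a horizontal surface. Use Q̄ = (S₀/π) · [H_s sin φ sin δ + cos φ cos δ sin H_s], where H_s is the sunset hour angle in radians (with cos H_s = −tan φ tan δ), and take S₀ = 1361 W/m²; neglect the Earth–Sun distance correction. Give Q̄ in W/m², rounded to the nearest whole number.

cos H_s = −tan(29.2°) · tan(19.7°) = -0.2001, so H_s = arccos(-0.2001) = 101.54°. In radians, H_s = 1.7722.
H_s sin φ sin δ = 1.7722 × 0.4879 × 0.3371 = 0.2915.
cos φ cos δ sin H_s = 0.8729 × 0.9415 × 0.9798 = 0.8052.
Q̄ = (1361/π) × (0.2915 + 0.8052) = 433.22 × 1.0967 = 475.11 W/m².

475 W/m²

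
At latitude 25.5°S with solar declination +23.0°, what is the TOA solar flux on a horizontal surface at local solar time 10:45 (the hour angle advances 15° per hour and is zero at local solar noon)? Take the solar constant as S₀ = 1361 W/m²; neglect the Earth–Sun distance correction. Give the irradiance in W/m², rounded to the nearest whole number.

842 W/m²

Hour angle H = 15° × (10.75 − 12) = -18.75°.
cos θ_z = sin φ sin δ + cos φ cos δ cos H = (-0.4305)(0.3907) + (0.9026)(0.9205)(0.9469) = 0.6185.
Top-of-atmosphere irradiance = S₀ cos θ_z = 1361 × 0.6185 = 841.78 W/m².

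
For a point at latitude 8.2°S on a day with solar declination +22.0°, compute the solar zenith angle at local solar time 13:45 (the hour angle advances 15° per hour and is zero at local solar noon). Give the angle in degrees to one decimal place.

Hour angle H = 15° × (13.75 − 12) = 26.25°.
cos θ_z = sin φ sin δ + cos φ cos δ cos H = (-0.1426)(0.3746) + (0.9898)(0.9272)(0.8969) = 0.7697.
θ_z = arccos(0.7697) = 39.67°.

39.7°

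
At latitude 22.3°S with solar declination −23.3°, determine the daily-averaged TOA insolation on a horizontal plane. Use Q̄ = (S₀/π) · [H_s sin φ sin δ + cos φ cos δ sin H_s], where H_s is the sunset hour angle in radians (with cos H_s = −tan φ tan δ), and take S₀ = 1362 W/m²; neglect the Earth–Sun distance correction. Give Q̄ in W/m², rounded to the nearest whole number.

476 W/m²

cos H_s = −tan(-22.3°) · tan(-23.3°) = -0.1766, so H_s = arccos(-0.1766) = 100.17°. In radians, H_s = 1.7483.
H_s sin φ sin δ = 1.7483 × -0.3795 × -0.3955 = 0.2624.
cos φ cos δ sin H_s = 0.9252 × 0.9184 × 0.9843 = 0.8364.
Q̄ = (1362/π) × (0.2624 + 0.8364) = 433.54 × 1.0988 = 476.37 W/m².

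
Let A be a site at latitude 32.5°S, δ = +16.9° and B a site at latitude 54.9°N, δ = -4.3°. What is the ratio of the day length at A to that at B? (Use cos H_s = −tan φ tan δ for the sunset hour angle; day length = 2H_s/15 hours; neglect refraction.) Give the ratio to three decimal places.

A: H_s = arccos(−tan -32.5° · tan 16.9°) = 78.84°, so 2H_s/15 = 10.5120 h.
B: H_s = arccos(−tan 54.9° · tan -4.3°) = 83.86°, so 2H_s/15 = 11.1813 h.
Ratio A/B = 10.5120 / 11.1813 = 0.9401.

0.940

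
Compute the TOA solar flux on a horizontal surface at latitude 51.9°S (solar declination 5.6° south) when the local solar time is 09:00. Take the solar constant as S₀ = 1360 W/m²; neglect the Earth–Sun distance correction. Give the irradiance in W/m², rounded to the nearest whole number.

695 W/m²

Hour angle H = 15° × (9 − 12) = -45.00°.
With φ = -51.9°, δ = -5.6°, H = -45.00°: sin φ sin δ = 0.0768, cos φ cos δ cos H = 0.4342, so cos θ_z = 0.5110.
Top-of-atmosphere irradiance = S₀ cos θ_z = 1360 × 0.5110 = 694.96 W/m².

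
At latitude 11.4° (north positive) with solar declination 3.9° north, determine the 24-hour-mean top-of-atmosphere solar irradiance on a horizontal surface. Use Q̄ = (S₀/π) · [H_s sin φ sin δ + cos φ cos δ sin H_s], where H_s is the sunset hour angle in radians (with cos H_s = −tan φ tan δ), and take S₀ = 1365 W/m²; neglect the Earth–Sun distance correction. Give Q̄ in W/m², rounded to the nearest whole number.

434 W/m²

−tan φ tan δ = −(0.2016)(0.0682) = -0.0137; H_s = arccos(-0.0137) = 90.78°. In radians, H_s = 1.5844.
H_s sin φ sin δ = 1.5844 × 0.1977 × 0.0680 = 0.0213.
cos φ cos δ sin H_s = 0.9803 × 0.9977 × 0.9999 = 0.9779.
Q̄ = (1365/π) × (0.0213 + 0.9779) = 434.49 × 0.9992 = 434.14 W/m².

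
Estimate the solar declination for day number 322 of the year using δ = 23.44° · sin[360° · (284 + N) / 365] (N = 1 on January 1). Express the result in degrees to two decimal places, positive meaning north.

360 × (284 + 322) / 365 = 597.699°; sin(597.699°) = -0.8453.
δ = 23.44 × -0.8453 = -19.814° ≈ -19.81°.

-19.81°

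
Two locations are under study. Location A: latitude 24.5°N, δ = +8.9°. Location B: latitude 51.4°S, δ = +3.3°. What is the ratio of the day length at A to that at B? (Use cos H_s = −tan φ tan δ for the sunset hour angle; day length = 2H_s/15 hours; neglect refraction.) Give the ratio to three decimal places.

A: H_s = arccos(−tan 24.5° · tan 8.9°) = 94.09°, so 2H_s/15 = 12.5453 h.
B: H_s = arccos(−tan -51.4° · tan 3.3°) = 85.86°, so 2H_s/15 = 11.4480 h.
Ratio A/B = 12.5453 / 11.4480 = 1.0959.

1.096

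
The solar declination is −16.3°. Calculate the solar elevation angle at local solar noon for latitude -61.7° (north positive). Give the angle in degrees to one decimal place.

At local solar noon the hour angle is zero, so the elevation is 90° − |φ − δ| = 90° − |-61.7° − (-16.3°)| = 90° − 45.4° = 44.6°.

44.6°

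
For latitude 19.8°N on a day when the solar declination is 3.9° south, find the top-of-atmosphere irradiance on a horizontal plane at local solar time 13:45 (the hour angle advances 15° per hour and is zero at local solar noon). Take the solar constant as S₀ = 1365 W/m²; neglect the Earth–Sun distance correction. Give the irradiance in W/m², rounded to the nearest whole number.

1118 W/m²

Hour angle H = 15° × (13.75 − 12) = 26.25°.
cos θ_z = sin φ sin δ + cos φ cos δ cos H = (0.3387)(-0.0680) + (0.9409)(0.9977)(0.8969) = 0.8189.
Top-of-atmosphere irradiance = S₀ cos θ_z = 1365 × 0.8189 = 1117.80 W/m².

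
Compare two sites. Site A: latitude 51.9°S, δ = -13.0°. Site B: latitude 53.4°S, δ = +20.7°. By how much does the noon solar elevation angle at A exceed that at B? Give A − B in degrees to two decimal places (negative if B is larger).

+35.20°

A: 90° − |-51.9 − (-13.0)| = 51.10°.
B: 90° − |-53.4 − (20.7)| = 15.90°.
A − B = 51.10 − 15.90 = 35.20°.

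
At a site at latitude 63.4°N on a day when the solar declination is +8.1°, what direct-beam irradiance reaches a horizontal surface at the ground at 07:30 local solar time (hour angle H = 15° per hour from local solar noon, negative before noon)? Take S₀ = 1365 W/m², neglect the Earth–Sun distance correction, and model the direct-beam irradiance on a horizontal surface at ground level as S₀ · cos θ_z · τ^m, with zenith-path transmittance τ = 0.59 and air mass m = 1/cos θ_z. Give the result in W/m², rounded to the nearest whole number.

Hour angle H = 15° × (7.5 − 12) = -67.50°.
cos θ_z = sin(63.4°) sin(8.1°) + cos(63.4°) cos(8.1°) cos(-67.50°) = 0.1260 + 0.1696 = 0.2956.
Air mass m = 1/cos θ_z = 1/0.2956 = 3.383; τ^m = 0.59^3.383 = 0.1678.
Surface direct beam = 1365 × 0.2956 × 0.1678 = 67.71 W/m².

68 W/m²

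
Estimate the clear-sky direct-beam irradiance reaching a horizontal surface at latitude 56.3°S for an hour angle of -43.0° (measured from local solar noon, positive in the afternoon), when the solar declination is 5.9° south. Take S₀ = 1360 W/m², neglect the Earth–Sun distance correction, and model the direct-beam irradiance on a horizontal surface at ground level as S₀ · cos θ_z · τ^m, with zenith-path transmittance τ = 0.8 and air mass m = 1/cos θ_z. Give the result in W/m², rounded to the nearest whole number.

cos θ_z = sin φ sin δ + cos φ cos δ cos H = (-0.8320)(-0.1028) + (0.5548)(0.9947)(0.7314) = 0.4892.
Air mass m = 1/cos θ_z = 1/0.4892 = 2.044; τ^m = 0.8^2.044 = 0.6337.
Surface direct beam = 1360 × 0.4892 × 0.6337 = 421.61 W/m².

422 W/m²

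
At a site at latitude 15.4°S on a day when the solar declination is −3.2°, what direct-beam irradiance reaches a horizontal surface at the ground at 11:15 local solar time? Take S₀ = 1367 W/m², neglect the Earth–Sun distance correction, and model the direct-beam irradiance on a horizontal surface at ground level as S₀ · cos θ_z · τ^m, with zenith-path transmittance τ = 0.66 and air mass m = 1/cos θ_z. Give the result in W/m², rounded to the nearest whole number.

Hour angle H = 15° × (11.25 − 12) = -11.25°.
cos θ_z = sin(-15.4°) sin(-3.2°) + cos(-15.4°) cos(-3.2°) cos(-11.25°) = 0.0148 + 0.9441 = 0.9589.
Air mass m = 1/cos θ_z = 1/0.9589 = 1.043; τ^m = 0.66^1.043 = 0.6483.
Surface direct beam = 1367 × 0.9589 × 0.6483 = 849.80 W/m².

850 W/m²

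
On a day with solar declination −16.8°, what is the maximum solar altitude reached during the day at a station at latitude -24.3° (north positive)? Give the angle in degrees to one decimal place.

At local solar noon the hour angle is zero, so the elevation is 90° − |φ − δ| = 90° − |-24.3° − (-16.8°)| = 90° − 7.5° = 82.5°.

82.5°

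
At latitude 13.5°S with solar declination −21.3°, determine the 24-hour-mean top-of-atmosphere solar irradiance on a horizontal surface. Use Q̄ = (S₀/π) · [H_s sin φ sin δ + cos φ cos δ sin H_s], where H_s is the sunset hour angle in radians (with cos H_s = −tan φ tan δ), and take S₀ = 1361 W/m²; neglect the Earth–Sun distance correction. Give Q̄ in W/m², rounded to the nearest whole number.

452 W/m²

−tan φ tan δ = −(-0.2401)(-0.3899) = -0.0936; H_s = arccos(-0.0936) = 95.37°. In radians, H_s = 1.6645.
H_s sin φ sin δ = 1.6645 × -0.2334 × -0.3633 = 0.1411.
cos φ cos δ sin H_s = 0.9724 × 0.9317 × 0.9956 = 0.9020.
Q̄ = (1361/π) × (0.1411 + 0.9020) = 433.22 × 1.0431 = 451.89 W/m².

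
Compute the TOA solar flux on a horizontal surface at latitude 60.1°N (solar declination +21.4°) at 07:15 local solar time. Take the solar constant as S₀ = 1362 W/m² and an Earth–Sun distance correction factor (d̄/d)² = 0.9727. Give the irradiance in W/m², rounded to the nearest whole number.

Hour angle H = 15° × (7.25 − 12) = -71.25°.
cos θ_z = sin φ sin δ + cos φ cos δ cos H = (0.8669)(0.3649) + (0.4985)(0.9311)(0.3214) = 0.4655.
Top-of-atmosphere irradiance = S₀ (d̄/d)² cos θ_z = 1362 × 0.9727 × 0.4655 = 616.70 W/m².

617 W/m²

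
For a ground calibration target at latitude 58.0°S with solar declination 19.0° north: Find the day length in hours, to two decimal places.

The sunset hour angle satisfies cos H_s = −tan φ tan δ = 0.5510, giving H_s = 56.56°.
Day length = 2 H_s / 15° h⁻¹ = 113.12° / 15 = 7.541 h.

7.54 hours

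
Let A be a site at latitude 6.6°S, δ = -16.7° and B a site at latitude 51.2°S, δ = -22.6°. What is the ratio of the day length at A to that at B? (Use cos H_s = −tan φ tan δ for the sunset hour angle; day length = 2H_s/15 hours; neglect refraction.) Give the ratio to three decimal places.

A: H_s = arccos(−tan -6.6° · tan -16.7°) = 91.99°, so 2H_s/15 = 12.2653 h.
B: H_s = arccos(−tan -51.2° · tan -22.6°) = 121.18°, so 2H_s/15 = 16.1573 h.
Ratio A/B = 12.2653 / 16.1573 = 0.7591.

0.759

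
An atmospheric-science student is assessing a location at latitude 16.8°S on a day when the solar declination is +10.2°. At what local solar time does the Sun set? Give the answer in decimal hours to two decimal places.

cos H_s = −tan(-16.8°) · tan(10.2°) = 0.0543, so H_s = arccos(0.0543) = 86.89°.
Sunset is at 12 + H_s/15 = 12 + 5.793 = 17.793 h local solar time.

17.79 h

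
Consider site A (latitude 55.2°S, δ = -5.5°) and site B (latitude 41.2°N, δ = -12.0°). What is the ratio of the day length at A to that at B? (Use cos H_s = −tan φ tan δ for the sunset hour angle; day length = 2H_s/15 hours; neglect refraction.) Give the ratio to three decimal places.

1.236

A: H_s = arccos(−tan -55.2° · tan -5.5°) = 97.96°, so 2H_s/15 = 13.0613 h.
B: H_s = arccos(−tan 41.2° · tan -12.0°) = 79.28°, so 2H_s/15 = 10.5707 h.
Ratio A/B = 13.0613 / 10.5707 = 1.2356.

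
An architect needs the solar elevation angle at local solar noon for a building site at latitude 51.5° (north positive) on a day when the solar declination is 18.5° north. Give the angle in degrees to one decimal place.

At local solar noon the hour angle is zero, so the elevation is 90° − |φ − δ| = 90° − |51.5° − (18.5°)| = 90° − 33.0° = 57.0°.

57.0°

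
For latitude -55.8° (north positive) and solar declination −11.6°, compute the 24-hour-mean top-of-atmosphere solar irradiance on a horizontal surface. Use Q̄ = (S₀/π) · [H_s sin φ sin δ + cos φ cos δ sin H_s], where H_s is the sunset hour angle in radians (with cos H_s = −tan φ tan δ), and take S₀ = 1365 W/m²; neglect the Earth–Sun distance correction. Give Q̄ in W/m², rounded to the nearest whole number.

364 W/m²

cos H_s = −tan(-55.8°) · tan(-11.6°) = -0.3020, so H_s = arccos(-0.3020) = 107.58°. In radians, H_s = 1.8776.
H_s sin φ sin δ = 1.8776 × -0.8271 × -0.2011 = 0.3123.
cos φ cos δ sin H_s = 0.5621 × 0.9796 × 0.9533 = 0.5249.
Q̄ = (1365/π) × (0.3123 + 0.5249) = 434.49 × 0.8372 = 363.76 W/m².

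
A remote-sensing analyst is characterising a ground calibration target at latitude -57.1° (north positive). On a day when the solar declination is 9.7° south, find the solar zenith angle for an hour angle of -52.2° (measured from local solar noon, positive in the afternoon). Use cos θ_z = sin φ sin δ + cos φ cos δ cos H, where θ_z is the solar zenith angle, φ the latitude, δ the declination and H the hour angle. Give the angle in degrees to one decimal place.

62.0°

cos θ_z = sin φ sin δ + cos φ cos δ cos H = (-0.8396)(-0.1685) + (0.5432)(0.9857)(0.6129) = 0.4696.
θ_z = arccos(0.4696) = 61.99°.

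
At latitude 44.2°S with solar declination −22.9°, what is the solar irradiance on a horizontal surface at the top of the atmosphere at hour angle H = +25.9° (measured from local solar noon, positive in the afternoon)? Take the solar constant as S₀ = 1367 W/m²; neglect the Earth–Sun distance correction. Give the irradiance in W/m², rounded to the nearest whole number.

1183 W/m²

cos θ_z = sin φ sin δ + cos φ cos δ cos H = (-0.6972)(-0.3891) + (0.7169)(0.9212)(0.8996) = 0.8654.
Top-of-atmosphere irradiance = S₀ cos θ_z = 1367 × 0.8654 = 1183.00 W/m².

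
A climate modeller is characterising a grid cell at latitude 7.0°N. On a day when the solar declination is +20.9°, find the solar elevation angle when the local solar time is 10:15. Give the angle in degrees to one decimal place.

Hour angle H = 15° × (10.25 − 12) = -26.25°.
cos θ_z = sin(7.0°) sin(20.9°) + cos(7.0°) cos(20.9°) cos(-26.25°) = 0.0435 + 0.8316 = 0.8751.
θ_z = arccos(0.8751) = 28.94°, so the elevation is 90° − 28.94° = 61.06°.

61.1°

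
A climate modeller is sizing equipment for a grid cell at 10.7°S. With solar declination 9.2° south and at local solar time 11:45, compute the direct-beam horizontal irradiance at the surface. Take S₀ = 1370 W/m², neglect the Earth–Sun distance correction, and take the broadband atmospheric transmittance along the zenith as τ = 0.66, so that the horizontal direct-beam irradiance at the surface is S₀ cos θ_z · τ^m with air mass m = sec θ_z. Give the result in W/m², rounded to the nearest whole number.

Hour angle H = 15° × (11.75 − 12) = -3.75°.
cos θ_z = sin(-10.7°) sin(-9.2°) + cos(-10.7°) cos(-9.2°) cos(-3.75°) = 0.0297 + 0.9679 = 0.9976.
Air mass m = 1/cos θ_z = 1/0.9976 = 1.002; τ^m = 0.66^1.002 = 0.6595.
Surface direct beam = 1370 × 0.9976 × 0.6595 = 901.35 W/m².

901 W/m²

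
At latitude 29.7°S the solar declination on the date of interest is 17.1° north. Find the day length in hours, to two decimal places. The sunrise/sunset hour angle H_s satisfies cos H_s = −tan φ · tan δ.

10.65 hours

−tan φ tan δ = −(-0.5704)(0.3076) = 0.1755; H_s = arccos(0.1755) = 79.89°.
Day length = 2 H_s / 15° h⁻¹ = 159.78° / 15 = 10.652 h.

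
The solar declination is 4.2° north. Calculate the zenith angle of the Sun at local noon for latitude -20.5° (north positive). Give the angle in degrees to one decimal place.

At local solar noon the hour angle is zero, so the zenith angle is |φ − δ| = |-20.5° − (4.2°)| = 24.7°.

24.7°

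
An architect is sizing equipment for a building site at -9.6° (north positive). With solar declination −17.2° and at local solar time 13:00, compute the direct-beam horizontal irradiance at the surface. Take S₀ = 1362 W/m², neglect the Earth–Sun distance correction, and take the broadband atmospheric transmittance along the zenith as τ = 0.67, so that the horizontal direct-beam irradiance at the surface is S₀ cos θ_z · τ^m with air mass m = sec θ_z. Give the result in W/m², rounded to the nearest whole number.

860 W/m²

Hour angle H = 15° × (13 − 12) = 15.00°.
With φ = -9.6°, δ = -17.2°, H = 15.00°: sin φ sin δ = 0.0493, cos φ cos δ cos H = 0.9098, so cos θ_z = 0.9591.
Air mass m = 1/cos θ_z = 1/0.9591 = 1.043; τ^m = 0.67^1.043 = 0.6586.
Surface direct beam = 1362 × 0.9591 × 0.6586 = 860.33 W/m².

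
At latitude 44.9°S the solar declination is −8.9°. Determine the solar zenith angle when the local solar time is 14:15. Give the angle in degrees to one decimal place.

Hour angle H = 15° × (14.25 − 12) = 33.75°.
cos θ_z = sin φ sin δ + cos φ cos δ cos H = (-0.7059)(-0.1547) + (0.7083)(0.9880)(0.8315) = 0.6911.
θ_z = arccos(0.6911) = 46.28°.

46.3°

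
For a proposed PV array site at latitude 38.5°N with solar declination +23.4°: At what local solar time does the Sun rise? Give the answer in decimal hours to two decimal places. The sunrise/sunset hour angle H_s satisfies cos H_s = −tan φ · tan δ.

cos H_s = −tan(38.5°) · tan(23.4°) = -0.3442, so H_s = arccos(-0.3442) = 110.13°.
Sunrise is at 12 − H_s/15 = 12 − 7.342 = 4.658 h local solar time.

4.66 h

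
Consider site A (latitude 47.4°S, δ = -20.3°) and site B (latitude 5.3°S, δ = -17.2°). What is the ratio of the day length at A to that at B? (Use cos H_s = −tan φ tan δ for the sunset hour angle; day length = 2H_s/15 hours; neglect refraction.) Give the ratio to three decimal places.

1.241

A: H_s = arccos(−tan -47.4° · tan -20.3°) = 113.72°, so 2H_s/15 = 15.1627 h.
B: H_s = arccos(−tan -5.3° · tan -17.2°) = 91.65°, so 2H_s/15 = 12.2200 h.
Ratio A/B = 15.1627 / 12.2200 = 1.2408.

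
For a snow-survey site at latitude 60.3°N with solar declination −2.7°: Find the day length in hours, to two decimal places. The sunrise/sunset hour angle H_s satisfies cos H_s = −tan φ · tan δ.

11.37 hours

The sunset hour angle satisfies cos H_s = −tan φ tan δ = 0.0827, giving H_s = 85.26°.
Day length = 2 H_s / 15° h⁻¹ = 170.52° / 15 = 11.368 h.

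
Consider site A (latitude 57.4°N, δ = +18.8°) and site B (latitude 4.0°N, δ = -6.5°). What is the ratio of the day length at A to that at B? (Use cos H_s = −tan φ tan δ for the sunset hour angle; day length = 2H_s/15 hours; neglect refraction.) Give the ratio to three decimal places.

1.364

A: H_s = arccos(−tan 57.4° · tan 18.8°) = 122.16°, so 2H_s/15 = 16.2880 h.
B: H_s = arccos(−tan 4.0° · tan -6.5°) = 89.54°, so 2H_s/15 = 11.9387 h.
Ratio A/B = 16.2880 / 11.9387 = 1.3643.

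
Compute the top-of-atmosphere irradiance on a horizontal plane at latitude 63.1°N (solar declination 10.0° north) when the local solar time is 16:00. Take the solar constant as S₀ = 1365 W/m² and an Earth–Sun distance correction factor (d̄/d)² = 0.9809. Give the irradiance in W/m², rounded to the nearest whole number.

506 W/m²

Hour angle H = 15° × (16 − 12) = 60.00°.
With φ = 63.1°, δ = 10.0°, H = 60.00°: sin φ sin δ = 0.1549, cos φ cos δ cos H = 0.2228, so cos θ_z = 0.3777.
Top-of-atmosphere irradiance = S₀ (d̄/d)² cos θ_z = 1365 × 0.9809 × 0.3777 = 505.71 W/m².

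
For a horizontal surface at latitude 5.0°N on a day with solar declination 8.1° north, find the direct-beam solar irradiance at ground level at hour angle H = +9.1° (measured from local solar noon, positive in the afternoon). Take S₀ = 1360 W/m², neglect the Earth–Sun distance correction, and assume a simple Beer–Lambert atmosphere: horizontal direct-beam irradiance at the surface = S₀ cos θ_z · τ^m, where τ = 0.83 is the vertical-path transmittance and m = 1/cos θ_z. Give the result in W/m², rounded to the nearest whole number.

1110 W/m²

cos θ_z = sin(5.0°) sin(8.1°) + cos(5.0°) cos(8.1°) cos(9.10°) = 0.0123 + 0.9738 = 0.9861.
Air mass m = 1/cos θ_z = 1/0.9861 = 1.014; τ^m = 0.83^1.014 = 0.8278.
Surface direct beam = 1360 × 0.9861 × 0.8278 = 1110.16 W/m².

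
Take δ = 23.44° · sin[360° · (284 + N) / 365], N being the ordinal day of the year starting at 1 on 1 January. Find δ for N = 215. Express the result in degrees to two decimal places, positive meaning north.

+17.37°

360 × (284 + 215) / 365 = 492.164°; sin(492.164°) = 0.7412.
δ = 23.44 × 0.7412 = 17.374° ≈ +17.37°.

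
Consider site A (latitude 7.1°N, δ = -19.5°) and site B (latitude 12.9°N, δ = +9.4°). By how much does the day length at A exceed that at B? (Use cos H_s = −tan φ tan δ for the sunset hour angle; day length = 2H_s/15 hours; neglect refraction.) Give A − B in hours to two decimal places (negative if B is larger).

A: H_s = arccos(−tan 7.1° · tan -19.5°) = 87.47°, so 2H_s/15 = 11.6627 h.
B: H_s = arccos(−tan 12.9° · tan 9.4°) = 92.17°, so 2H_s/15 = 12.2893 h.
A − B = 11.6627 − 12.2893 = -0.6266 h.

-0.63 h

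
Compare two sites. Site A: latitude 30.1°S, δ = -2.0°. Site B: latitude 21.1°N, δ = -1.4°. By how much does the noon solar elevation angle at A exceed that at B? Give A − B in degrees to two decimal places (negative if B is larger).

-5.60°

A: 90° − |-30.1 − (-2.0)| = 61.90°.
B: 90° − |21.1 − (-1.4)| = 67.50°.
A − B = 61.90 − 67.50 = -5.60°.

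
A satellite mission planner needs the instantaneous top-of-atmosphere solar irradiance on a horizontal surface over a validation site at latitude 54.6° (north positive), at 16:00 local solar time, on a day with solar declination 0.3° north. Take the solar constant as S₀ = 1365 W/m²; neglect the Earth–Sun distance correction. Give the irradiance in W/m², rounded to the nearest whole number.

401 W/m²

Hour angle H = 15° × (16 − 12) = 60.00°.
With φ = 54.6°, δ = 0.3°, H = 60.00°: sin φ sin δ = 0.0043, cos φ cos δ cos H = 0.2896, so cos θ_z = 0.2939.
Top-of-atmosphere irradiance = S₀ cos θ_z = 1365 × 0.2939 = 401.17 W/m².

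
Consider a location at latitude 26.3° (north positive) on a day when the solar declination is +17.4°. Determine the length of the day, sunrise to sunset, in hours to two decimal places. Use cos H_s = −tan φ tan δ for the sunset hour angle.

cos H_s = −tan(26.3°) · tan(17.4°) = -0.1549, so H_s = arccos(-0.1549) = 98.91°.
Day length = 2 H_s / 15° h⁻¹ = 197.82° / 15 = 13.188 h.

13.19 hours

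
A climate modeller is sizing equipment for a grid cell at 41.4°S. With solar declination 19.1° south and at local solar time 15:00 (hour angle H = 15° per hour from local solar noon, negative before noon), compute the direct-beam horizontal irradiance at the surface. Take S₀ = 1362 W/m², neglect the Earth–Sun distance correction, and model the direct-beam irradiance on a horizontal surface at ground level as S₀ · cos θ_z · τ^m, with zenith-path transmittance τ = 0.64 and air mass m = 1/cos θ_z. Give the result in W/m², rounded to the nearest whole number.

525 W/m²

Hour angle H = 15° × (15 − 12) = 45.00°.
With φ = -41.4°, δ = -19.1°, H = 45.00°: sin φ sin δ = 0.2164, cos φ cos δ cos H = 0.5012, so cos θ_z = 0.7176.
Air mass m = 1/cos θ_z = 1/0.7176 = 1.394; τ^m = 0.64^1.394 = 0.5368.
Surface direct beam = 1362 × 0.7176 × 0.5368 = 524.65 W/m².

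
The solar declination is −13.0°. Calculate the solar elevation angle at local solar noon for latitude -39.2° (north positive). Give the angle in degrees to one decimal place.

At local solar noon the hour angle is zero, so the elevation is 90° − |φ − δ| = 90° − |-39.2° − (-13.0°)| = 90° − 26.2° = 63.8°.

63.8°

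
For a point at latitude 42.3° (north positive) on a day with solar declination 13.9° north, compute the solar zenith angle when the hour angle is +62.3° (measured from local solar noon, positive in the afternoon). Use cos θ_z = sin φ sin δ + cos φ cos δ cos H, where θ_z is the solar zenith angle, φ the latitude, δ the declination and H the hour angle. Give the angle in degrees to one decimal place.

cos θ_z = sin(42.3°) sin(13.9°) + cos(42.3°) cos(13.9°) cos(62.30°) = 0.1617 + 0.3337 = 0.4954.
θ_z = arccos(0.4954) = 60.30°.

60.3°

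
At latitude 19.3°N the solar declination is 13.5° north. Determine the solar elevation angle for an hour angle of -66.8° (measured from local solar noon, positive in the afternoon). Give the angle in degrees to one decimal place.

With φ = 19.3°, δ = 13.5°, H = -66.80°: sin φ sin δ = 0.0772, cos φ cos δ cos H = 0.3615, so cos θ_z = 0.4387.
θ_z = arccos(0.4387) = 63.98°, so the elevation is 90° − 63.98° = 26.02°.

26.0°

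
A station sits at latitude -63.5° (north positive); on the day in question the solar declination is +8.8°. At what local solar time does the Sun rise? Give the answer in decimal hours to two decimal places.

7.21 h

cos H_s = −tan(-63.5°) · tan(8.8°) = 0.3105, so H_s = arccos(0.3105) = 71.91°.
Sunrise is at 12 − H_s/15 = 12 − 4.794 = 7.206 h local solar time.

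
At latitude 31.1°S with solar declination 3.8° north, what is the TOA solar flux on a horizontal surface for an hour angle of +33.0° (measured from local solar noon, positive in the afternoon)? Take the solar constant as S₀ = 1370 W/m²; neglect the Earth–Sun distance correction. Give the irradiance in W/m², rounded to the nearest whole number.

With φ = -31.1°, δ = 3.8°, H = 33.00°: sin φ sin δ = -0.0342, cos φ cos δ cos H = 0.7165, so cos θ_z = 0.6823.
Top-of-atmosphere irradiance = S₀ cos θ_z = 1370 × 0.6823 = 934.75 W/m².

935 W/m²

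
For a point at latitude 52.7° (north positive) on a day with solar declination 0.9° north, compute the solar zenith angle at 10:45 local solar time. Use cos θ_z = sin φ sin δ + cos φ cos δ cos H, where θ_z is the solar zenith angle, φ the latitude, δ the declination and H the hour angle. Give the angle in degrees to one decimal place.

Hour angle H = 15° × (10.75 − 12) = -18.75°.
cos θ_z = sin φ sin δ + cos φ cos δ cos H = (0.7955)(0.0157) + (0.6060)(0.9999)(0.9469) = 0.5863.
θ_z = arccos(0.5863) = 54.11°.

54.1°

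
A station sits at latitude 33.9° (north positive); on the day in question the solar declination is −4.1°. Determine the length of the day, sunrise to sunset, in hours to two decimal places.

11.63 hours

cos H_s = −tan(33.9°) · tan(-4.1°) = 0.0482, so H_s = arccos(0.0482) = 87.24°.
Day length = 2 H_s / 15° h⁻¹ = 174.48° / 15 = 11.632 h.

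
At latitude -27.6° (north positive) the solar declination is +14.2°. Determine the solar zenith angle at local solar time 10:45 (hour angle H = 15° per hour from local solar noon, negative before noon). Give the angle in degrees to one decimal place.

45.6°

Hour angle H = 15° × (10.75 − 12) = -18.75°.
cos θ_z = sin φ sin δ + cos φ cos δ cos H = (-0.4633)(0.2453) + (0.8862)(0.9694)(0.9469) = 0.6998.
θ_z = arccos(0.6998) = 45.59°.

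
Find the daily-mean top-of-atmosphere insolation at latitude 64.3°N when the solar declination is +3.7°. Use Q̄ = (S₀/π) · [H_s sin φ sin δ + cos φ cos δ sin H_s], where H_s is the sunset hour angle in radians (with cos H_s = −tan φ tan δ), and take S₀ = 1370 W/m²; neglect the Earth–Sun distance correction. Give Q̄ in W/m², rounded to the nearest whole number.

−tan φ tan δ = −(2.0778)(0.0647) = -0.1344; H_s = arccos(-0.1344) = 97.72°. In radians, H_s = 1.7055.
H_s sin φ sin δ = 1.7055 × 0.9011 × 0.0645 = 0.0991.
cos φ cos δ sin H_s = 0.4337 × 0.9979 × 0.9909 = 0.4289.
Q̄ = (1370/π) × (0.0991 + 0.4289) = 436.08 × 0.5280 = 230.25 W/m².

230 W/m²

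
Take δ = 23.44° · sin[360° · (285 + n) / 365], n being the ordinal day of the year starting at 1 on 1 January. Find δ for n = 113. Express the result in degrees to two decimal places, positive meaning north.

+12.61°

360 × (285 + 113) / 365 = 392.548°; sin(392.548°) = 0.5380.
δ = 23.44 × 0.5380 = 12.611° ≈ +12.61°.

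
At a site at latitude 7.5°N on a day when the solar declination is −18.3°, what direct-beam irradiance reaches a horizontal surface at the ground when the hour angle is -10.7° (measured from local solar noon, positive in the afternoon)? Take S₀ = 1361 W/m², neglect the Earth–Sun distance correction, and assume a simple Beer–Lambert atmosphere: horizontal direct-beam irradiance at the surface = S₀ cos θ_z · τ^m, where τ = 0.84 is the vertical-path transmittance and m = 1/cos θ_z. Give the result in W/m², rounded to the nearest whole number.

cos θ_z = sin(7.5°) sin(-18.3°) + cos(7.5°) cos(-18.3°) cos(-10.70°) = -0.0410 + 0.9249 = 0.8839.
Air mass m = 1/cos θ_z = 1/0.8839 = 1.131; τ^m = 0.84^1.131 = 0.8210.
Surface direct beam = 1361 × 0.8839 × 0.8210 = 987.65 W/m².

988 W/m²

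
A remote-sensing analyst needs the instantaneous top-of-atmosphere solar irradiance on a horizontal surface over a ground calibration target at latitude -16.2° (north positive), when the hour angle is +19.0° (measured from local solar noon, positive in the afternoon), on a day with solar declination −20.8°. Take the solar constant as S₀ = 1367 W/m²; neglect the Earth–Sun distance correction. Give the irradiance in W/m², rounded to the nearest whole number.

1296 W/m²

cos θ_z = sin(-16.2°) sin(-20.8°) + cos(-16.2°) cos(-20.8°) cos(19.00°) = 0.0991 + 0.8488 = 0.9479.
Top-of-atmosphere irradiance = S₀ cos θ_z = 1367 × 0.9479 = 1295.78 W/m².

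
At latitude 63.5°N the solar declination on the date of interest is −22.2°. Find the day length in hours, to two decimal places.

4.68 hours

−tan φ tan δ = −(2.0057)(-0.4081) = 0.8185; H_s = arccos(0.8185) = 35.07°.
Day length = 2 H_s / 15° h⁻¹ = 70.14° / 15 = 4.676 h.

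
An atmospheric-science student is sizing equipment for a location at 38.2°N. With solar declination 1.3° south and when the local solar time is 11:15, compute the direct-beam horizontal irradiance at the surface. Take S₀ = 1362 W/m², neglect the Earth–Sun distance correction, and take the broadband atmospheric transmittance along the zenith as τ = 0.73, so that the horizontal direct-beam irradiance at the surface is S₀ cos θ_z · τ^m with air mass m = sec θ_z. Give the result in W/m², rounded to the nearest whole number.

680 W/m²

Hour angle H = 15° × (11.25 − 12) = -11.25°.
cos θ_z = sin(38.2°) sin(-1.3°) + cos(38.2°) cos(-1.3°) cos(-11.25°) = -0.0140 + 0.7706 = 0.7566.
Air mass m = 1/cos θ_z = 1/0.7566 = 1.322; τ^m = 0.73^1.322 = 0.6596.
Surface direct beam = 1362 × 0.7566 × 0.6596 = 679.71 W/m².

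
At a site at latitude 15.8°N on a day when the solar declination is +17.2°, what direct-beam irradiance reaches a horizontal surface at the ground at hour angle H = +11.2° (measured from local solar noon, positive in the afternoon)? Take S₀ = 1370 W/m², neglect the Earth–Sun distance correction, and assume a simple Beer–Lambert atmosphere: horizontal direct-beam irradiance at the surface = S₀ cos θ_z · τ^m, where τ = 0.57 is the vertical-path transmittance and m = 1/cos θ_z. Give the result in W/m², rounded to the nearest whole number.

cos θ_z = sin φ sin δ + cos φ cos δ cos H = (0.2723)(0.2957) + (0.9622)(0.9553)(0.9810) = 0.9822.
Air mass m = 1/cos θ_z = 1/0.9822 = 1.018; τ^m = 0.57^1.018 = 0.5643.
Surface direct beam = 1370 × 0.9822 × 0.5643 = 759.33 W/m².

759 W/m²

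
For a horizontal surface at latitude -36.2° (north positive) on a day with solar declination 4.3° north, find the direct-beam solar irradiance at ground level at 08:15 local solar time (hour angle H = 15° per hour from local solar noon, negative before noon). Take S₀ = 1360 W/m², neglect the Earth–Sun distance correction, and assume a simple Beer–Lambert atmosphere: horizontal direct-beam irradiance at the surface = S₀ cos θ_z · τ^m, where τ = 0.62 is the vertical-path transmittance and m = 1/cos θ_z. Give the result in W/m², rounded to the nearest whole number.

Hour angle H = 15° × (8.25 − 12) = -56.25°.
cos θ_z = sin φ sin δ + cos φ cos δ cos H = (-0.5906)(0.0750) + (0.8070)(0.9972)(0.5556) = 0.4028.
Air mass m = 1/cos θ_z = 1/0.4028 = 2.483; τ^m = 0.62^2.483 = 0.3051.
Surface direct beam = 1360 × 0.4028 × 0.3051 = 167.14 W/m².

167 W/m²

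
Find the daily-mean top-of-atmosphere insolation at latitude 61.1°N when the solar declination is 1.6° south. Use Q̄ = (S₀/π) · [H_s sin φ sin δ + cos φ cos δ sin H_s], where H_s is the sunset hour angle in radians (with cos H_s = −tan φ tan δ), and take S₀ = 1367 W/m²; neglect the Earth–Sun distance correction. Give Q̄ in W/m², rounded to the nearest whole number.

194 W/m²

The sunset hour angle satisfies cos H_s = −tan φ tan δ = 0.0506, giving H_s = 87.10°. In radians, H_s = 1.5202.
H_s sin φ sin δ = 1.5202 × 0.8755 × -0.0279 = -0.0371.
cos φ cos δ sin H_s = 0.4833 × 0.9996 × 0.9987 = 0.4825.
Q̄ = (1367/π) × (-0.0371 + 0.4825) = 435.13 × 0.4454 = 193.81 W/m².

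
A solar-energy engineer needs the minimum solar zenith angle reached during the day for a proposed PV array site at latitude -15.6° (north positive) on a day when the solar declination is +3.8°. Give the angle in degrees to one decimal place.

At local solar noon the hour angle is zero, so the zenith angle is |φ − δ| = |-15.6° − (3.8°)| = 19.4°.

19.4°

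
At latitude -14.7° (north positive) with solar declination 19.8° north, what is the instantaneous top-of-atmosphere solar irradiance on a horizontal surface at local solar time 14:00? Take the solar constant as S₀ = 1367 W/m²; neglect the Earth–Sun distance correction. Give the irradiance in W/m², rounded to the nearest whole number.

960 W/m²

Hour angle H = 15° × (14 − 12) = 30.00°.
cos θ_z = sin φ sin δ + cos φ cos δ cos H = (-0.2538)(0.3387) + (0.9673)(0.9409)(0.8660) = 0.7022.
Top-of-atmosphere irradiance = S₀ cos θ_z = 1367 × 0.7022 = 959.91 W/m².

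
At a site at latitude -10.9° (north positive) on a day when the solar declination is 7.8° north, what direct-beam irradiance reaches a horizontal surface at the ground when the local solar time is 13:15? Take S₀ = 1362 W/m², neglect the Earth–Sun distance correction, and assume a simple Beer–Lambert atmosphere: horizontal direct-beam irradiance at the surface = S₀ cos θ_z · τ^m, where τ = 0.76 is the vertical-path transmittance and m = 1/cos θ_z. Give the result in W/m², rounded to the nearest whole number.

898 W/m²

Hour angle H = 15° × (13.25 − 12) = 18.75°.
cos θ_z = sin φ sin δ + cos φ cos δ cos H = (-0.1891)(0.1357) + (0.9820)(0.9907)(0.9469) = 0.8955.
Air mass m = 1/cos θ_z = 1/0.8955 = 1.117; τ^m = 0.76^1.117 = 0.7360.
Surface direct beam = 1362 × 0.8955 × 0.7360 = 897.68 W/m².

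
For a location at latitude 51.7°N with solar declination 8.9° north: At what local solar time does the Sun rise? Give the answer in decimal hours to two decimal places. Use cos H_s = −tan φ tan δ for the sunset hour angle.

5.24 h

−tan φ tan δ = −(1.2662)(0.1566) = -0.1983; H_s = arccos(-0.1983) = 101.44°.
Sunrise is at 12 − H_s/15 = 12 − 6.763 = 5.237 h local solar time.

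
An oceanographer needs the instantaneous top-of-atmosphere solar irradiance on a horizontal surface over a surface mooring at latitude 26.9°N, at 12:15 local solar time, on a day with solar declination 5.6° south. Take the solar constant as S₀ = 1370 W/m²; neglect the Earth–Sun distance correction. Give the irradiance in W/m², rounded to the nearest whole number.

Hour angle H = 15° × (12.25 − 12) = 3.75°.
With φ = 26.9°, δ = -5.6°, H = 3.75°: sin φ sin δ = -0.0441, cos φ cos δ cos H = 0.8856, so cos θ_z = 0.8415.
Top-of-atmosphere irradiance = S₀ cos θ_z = 1370 × 0.8415 = 1152.86 W/m².

1153 W/m²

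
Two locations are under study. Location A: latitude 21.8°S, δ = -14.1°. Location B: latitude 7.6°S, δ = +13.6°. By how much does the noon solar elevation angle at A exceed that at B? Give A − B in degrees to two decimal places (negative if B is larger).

+13.50°

A: 90° − |-21.8 − (-14.1)| = 82.30°.
B: 90° − |-7.6 − (13.6)| = 68.80°.
A − B = 82.30 − 68.80 = 13.50°.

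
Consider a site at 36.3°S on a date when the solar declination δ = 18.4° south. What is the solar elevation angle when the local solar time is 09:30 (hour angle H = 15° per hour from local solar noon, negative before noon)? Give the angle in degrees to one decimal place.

Hour angle H = 15° × (9.5 − 12) = -37.50°.
With φ = -36.3°, δ = -18.4°, H = -37.50°: sin φ sin δ = 0.1869, cos φ cos δ cos H = 0.6067, so cos θ_z = 0.7936.
θ_z = arccos(0.7936) = 37.48°, so the elevation is 90° − 37.48° = 52.52°.

52.5°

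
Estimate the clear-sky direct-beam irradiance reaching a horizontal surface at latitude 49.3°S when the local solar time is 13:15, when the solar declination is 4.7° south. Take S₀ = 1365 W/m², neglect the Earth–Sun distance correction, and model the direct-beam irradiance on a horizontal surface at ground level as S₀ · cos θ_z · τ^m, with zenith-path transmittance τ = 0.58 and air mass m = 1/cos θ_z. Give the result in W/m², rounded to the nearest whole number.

414 W/m²

Hour angle H = 15° × (13.25 − 12) = 18.75°.
cos θ_z = sin φ sin δ + cos φ cos δ cos H = (-0.7581)(-0.0819) + (0.6521)(0.9966)(0.9469) = 0.6775.
Air mass m = 1/cos θ_z = 1/0.6775 = 1.476; τ^m = 0.58^1.476 = 0.4475.
Surface direct beam = 1365 × 0.6775 × 0.4475 = 413.84 W/m².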